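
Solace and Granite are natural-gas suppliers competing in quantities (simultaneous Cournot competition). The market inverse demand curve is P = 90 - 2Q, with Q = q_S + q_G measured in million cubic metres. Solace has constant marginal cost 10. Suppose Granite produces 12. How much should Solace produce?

With the rival's output fixed at 12, Solace's profit is π_S = (90 - 2·12 - 2q_S)q_S - (10q_S) = (66 - 2q_S)q_S - (10q_S).
∂π_S/∂q_S = 56 - 4q_S = 0, so q_S = 14.

14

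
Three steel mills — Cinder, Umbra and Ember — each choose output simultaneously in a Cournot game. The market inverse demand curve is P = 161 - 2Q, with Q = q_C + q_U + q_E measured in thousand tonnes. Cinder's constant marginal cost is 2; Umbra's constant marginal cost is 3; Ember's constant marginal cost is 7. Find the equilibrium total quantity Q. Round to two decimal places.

Cinder's profit: π_C = (161 - 2Q)q_C - (2q_C). Setting ∂π_C/∂q_C = 0: 159 - 4q_C - 2(q_U + q_E) = 0.
Umbra's profit: π_U = (161 - 2Q)q_U - (3q_U). Setting ∂π_U/∂q_U = 0: 158 - 4q_U - 2(q_C + q_E) = 0.
Ember's profit: π_E = (161 - 2Q)q_E - (7q_E). Setting ∂π_E/∂q_E = 0: 154 - 4q_E - 2(q_C + q_U) = 0.
Summing all 3 equations gives 471 − 8Q = 0, hence Q = 471/8.
Back-substituting: q_C = (159 − 471/4)/2 = 165/8, q_U = (158 − 471/4)/2 = 161/8, q_E = (154 − 471/4)/2 = 145/8.
Total output Q = 165/8 + 161/8 + 145/8 = 471/8.

58.88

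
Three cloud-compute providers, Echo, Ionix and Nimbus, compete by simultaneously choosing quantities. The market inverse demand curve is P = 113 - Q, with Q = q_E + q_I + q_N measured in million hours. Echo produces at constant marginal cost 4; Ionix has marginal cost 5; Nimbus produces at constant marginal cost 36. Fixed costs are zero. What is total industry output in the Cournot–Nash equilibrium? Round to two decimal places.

73.50

Echo's profit: π_E = (113 - Q)q_E - (4q_E). Setting ∂π_E/∂q_E = 0: 109 - 2q_E - (q_I + q_N) = 0.
Ionix's profit: π_I = (113 - Q)q_I - (5q_I). Setting ∂π_I/∂q_I = 0: 108 - 2q_I - (q_E + q_N) = 0.
Nimbus's profit: π_N = (113 - Q)q_N - (36q_N). Setting ∂π_N/∂q_N = 0: 77 - 2q_N - (q_E + q_I) = 0.
Adding the 3 first-order conditions: 294 − 4Q = 0, so Q = 147/2.
Back-substituting: q_E = (109 − 147/2) = 71/2, q_I = (108 − 147/2) = 69/2, q_N = (77 − 147/2) = 7/2.
Total output Q = 71/2 + 69/2 + 7/2 = 147/2.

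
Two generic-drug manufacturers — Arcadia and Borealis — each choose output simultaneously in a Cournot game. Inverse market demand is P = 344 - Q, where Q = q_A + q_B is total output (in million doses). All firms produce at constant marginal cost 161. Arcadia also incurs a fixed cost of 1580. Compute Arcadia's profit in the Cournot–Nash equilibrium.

A representative firm's profit is π_i = q_i(344 - Q) - 161q_i.
First-order condition (treating rivals' output as given): 183 - 2q_i - q_j = 0.
With identical firms every q_j equals q_i, so q_j = q_i and 183 = 3q_i, giving q_i = 61.
Price P = 344 - 122 = 222.
Arcadia's profit: (222 - 161)·61 - 1580 = 2141.

2141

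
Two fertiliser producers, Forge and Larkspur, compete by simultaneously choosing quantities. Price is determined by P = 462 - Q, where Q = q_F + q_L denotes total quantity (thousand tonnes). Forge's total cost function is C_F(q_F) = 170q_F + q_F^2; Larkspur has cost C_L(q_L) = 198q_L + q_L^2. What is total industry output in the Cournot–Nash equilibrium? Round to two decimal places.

111.20

Forge's profit: π_F = (462 - Q)q_F - (170q_F + q_F²). Setting ∂π_F/∂q_F = 0: 292 - 4q_F - (q_L) = 0.
Larkspur's first-order condition: 264 - 4q_L - (q_F) = 0.
Best responses: q_F = (292 - q_L)/4, q_L = (264 - q_F)/4.
Solving the pair: q_F = 904/15, q_L = 764/15.
Total output Q = 904/15 + 764/15 = 556/5.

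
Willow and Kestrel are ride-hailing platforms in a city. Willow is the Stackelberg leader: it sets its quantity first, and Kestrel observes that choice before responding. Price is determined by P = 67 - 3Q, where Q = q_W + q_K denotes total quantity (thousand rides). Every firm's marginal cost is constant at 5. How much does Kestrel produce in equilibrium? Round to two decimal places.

The follower Kestrel best-responds to any q_W: π_K = (67 - 3Q)q_K - 5q_K.
Setting the follower's marginal profit to zero, 62 - 3q_W - 6q_K = 0, i.e. q_K = (62 - 3q_W)/6.
Willow substitutes q_K(q_W) into its own profit: π_W = q_W(67 - 3q_W - (62 - 3q_W)/2) - 5q_W = (36 - (3/2)q_W)q_W - 5q_W.
The leader's first-order condition 31 - 3q_W = 0 yields q_W = 31/3.
Then q_K = (62 - 3·(31/3))/6 = 31/6.

5.17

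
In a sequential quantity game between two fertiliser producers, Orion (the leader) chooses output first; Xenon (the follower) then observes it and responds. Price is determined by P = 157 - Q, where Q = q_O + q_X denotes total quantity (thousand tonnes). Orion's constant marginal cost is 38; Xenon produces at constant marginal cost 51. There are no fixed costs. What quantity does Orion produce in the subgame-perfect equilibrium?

Solve by backward induction. Given q_O, the follower Xenon maximises π_X = (157 - q_O - q_X)q_X - 51q_X.
Setting the follower's marginal profit to zero, 106 - q_O - 2q_X = 0, i.e. q_X = (106 - q_O)/2.
Orion substitutes q_X(q_O) into its own profit: π_O = q_O(157 - q_O - (106 - q_O)/2) - 38q_O = (104 - (1/2)q_O)q_O - 38q_O.
The leader's first-order condition 66 - q_O = 0 yields q_O = 66.
Then q_X = (106 - 66)/2 = 20.

66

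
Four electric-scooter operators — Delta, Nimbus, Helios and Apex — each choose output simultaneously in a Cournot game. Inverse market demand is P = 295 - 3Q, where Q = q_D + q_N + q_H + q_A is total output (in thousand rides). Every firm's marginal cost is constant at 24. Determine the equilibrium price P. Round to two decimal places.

A representative firm's profit is π_i = q_i(295 - 3Q) - 24q_i.
Setting ∂π_i/∂q_i = 0 with rivals' quantities fixed: 271 - 6q_i - 3·Σ_{j≠i} q_j = 0.
With identical firms every q_j equals q_i, so Σ_{j≠i} q_j = 3q_i and 271 = 15q_i, giving q_i = 271/15.
Total output Q = 1084/15, so price P = 295 - 3·(1084/15) = 391/5.

78.20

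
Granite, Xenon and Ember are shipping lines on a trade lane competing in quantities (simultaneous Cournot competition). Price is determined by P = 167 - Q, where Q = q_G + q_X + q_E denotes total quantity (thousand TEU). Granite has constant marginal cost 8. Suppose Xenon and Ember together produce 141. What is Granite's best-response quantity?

9

With rivals' combined output fixed at 141, Granite's profit is π_G = (167 - 141 - q_G)q_G - (8q_G) = (26 - q_G)q_G - (8q_G).
∂π_G/∂q_G = 18 - 2q_G = 0, so q_G = 9.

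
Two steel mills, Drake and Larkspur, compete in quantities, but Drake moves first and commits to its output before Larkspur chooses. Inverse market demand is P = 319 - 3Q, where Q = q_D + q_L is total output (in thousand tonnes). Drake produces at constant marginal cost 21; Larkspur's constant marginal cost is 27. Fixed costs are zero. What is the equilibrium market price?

97

Solve by backward induction. Given q_D, the follower Larkspur maximises π_L = (319 - 3q_D - 3q_L)q_L - 27q_L.
Follower FOC: 292 - 3q_D - 6q_L = 0, so q_L(q_D) = (292 - 3q_D)/6.
The leader anticipates this reaction. Substituting into P = 319 - 3Q gives P = 173 - (3/2)q_D, so π_D = (173 - (3/2)q_D)q_D - 21q_D.
Leader FOC: 152 - 3q_D = 0, so q_D = 152/3.
Then q_L = (292 - 3·(152/3))/6 = 70/3.
Total output Q = 74, so price P = 319 - 3·74 = 97.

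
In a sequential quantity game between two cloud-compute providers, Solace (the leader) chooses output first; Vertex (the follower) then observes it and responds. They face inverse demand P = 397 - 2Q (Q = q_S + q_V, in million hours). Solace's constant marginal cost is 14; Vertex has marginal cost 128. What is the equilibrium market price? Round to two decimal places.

Solve by backward induction. Given q_S, the follower Vertex maximises π_V = (397 - 2q_S - 2q_V)q_V - 128q_V.
Follower FOC: 269 - 2q_S - 4q_V = 0, so q_V(q_S) = (269 - 2q_S)/4.
Solace substitutes q_V(q_S) into its own profit: π_S = q_S(397 - 2q_S - (269 - 2q_S)/2) - 14q_S = (525/2 - q_S)q_S - 14q_S.
The leader's first-order condition 497/2 - 2q_S = 0 yields q_S = 497/4.
Then q_V = (269 - 2·(497/4))/4 = 41/8.
Total output Q = 1035/8, so price P = 397 - 2·(1035/8) = 553/4.

138.25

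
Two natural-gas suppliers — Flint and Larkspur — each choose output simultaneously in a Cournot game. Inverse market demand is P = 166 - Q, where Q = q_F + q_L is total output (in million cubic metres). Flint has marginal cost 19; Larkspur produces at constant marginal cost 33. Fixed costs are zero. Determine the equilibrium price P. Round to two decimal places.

72.67

Flint's profit: π_F = (166 - Q)q_F - (19q_F). Setting ∂π_F/∂q_F = 0: 147 - 2q_F - (q_L) = 0.
Larkspur's first-order condition: 133 - 2q_L - (q_F) = 0.
Rearranging gives the reaction functions q_F = (147 - q_L)/2 and q_L = (133 - q_F)/2.
Solving the pair: q_F = 161/3, q_L = 119/3.
Total output Q = 280/3, so price P = 166 - 280/3 = 218/3.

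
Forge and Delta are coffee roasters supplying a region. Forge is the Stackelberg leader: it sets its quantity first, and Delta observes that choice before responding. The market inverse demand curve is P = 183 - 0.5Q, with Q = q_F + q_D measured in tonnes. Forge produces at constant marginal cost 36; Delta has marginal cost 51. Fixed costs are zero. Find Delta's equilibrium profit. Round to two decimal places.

1300.50

The follower Delta best-responds to any q_F: π_D = (183 - 0.5Q)q_D - 51q_D.
Setting the follower's marginal profit to zero, 132 - (1/2)q_F - q_D = 0, i.e. q_D = (132 - (1/2)q_F).
The leader anticipates this reaction. Substituting into P = 183 - 0.5Q gives P = 117 - (1/4)q_F, so π_F = (117 - (1/4)q_F)q_F - 36q_F.
Maximising: ∂π_F/∂q_F = 81 - (1/2)q_F = 0, giving q_F = 162.
Then q_D = (132 - (1/2)·162) = 51.
Price P = 183 - (1/2)·213 = 153/2.
Delta's profit: (153/2 - 51)·51 = 1300.5000.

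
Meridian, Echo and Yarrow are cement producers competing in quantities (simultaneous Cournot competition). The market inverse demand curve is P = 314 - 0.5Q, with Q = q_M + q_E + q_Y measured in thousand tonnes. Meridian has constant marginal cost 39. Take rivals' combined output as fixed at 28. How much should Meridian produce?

261

With rivals' combined output fixed at 28, Meridian's profit is π_M = (314 - (1/2)·28 - (1/2)q_M)q_M - (39q_M) = (300 - (1/2)q_M)q_M - (39q_M).
∂π_M/∂q_M = 261 - q_M = 0, so q_M = 261.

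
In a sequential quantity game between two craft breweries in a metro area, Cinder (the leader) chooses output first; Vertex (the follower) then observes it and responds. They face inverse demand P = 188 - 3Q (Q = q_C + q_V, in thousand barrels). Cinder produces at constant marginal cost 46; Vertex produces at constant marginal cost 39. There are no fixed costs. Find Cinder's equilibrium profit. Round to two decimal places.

The follower Vertex best-responds to any q_C: π_V = (188 - 3Q)q_V - 39q_V.
∂π_V/∂q_V = 149 - 3q_C - 6q_V = 0 gives the reaction function q_V = (149 - 3q_C)/6.
The leader anticipates this reaction. Substituting into P = 188 - 3Q gives P = 227/2 - (3/2)q_C, so π_C = (227/2 - (3/2)q_C)q_C - 46q_C.
The leader's first-order condition 135/2 - 3q_C = 0 yields q_C = 45/2.
Then q_V = (149 - 3·(45/2))/6 = 163/12.
Price P = 188 - 3·(433/12) = 319/4.
Cinder's profit: (319/4 - 46)·(45/2) = 759.3750.

759.38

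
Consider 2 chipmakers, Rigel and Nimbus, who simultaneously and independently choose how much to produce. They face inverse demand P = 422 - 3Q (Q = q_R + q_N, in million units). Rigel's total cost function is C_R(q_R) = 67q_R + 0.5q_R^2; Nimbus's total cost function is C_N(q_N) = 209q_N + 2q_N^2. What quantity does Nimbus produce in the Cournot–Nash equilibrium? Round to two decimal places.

Rigel's profit: π_R = (422 - 3Q)q_R - (67q_R + (1/2)q_R²). Setting ∂π_R/∂q_R = 0: 355 - 7q_R - 3(q_N) = 0.
Nimbus's profit: π_N = (422 - 3Q)q_N - (209q_N + 2q_N²). Setting ∂π_N/∂q_N = 0: 213 - 10q_N - 3(q_R) = 0.
Rearranging gives the reaction functions q_R = (355 - 3q_N)/7 and q_N = (213 - 3q_R)/10.
Solving the pair: q_R = 47.7213, q_N = 426/61.

6.98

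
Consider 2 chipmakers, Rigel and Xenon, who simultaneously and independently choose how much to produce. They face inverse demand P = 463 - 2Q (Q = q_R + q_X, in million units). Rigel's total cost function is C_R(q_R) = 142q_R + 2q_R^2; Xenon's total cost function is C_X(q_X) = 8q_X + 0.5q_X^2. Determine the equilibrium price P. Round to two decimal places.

257.83

Rigel's profit: π_R = (463 - 2Q)q_R - (142q_R + 2q_R²). Setting ∂π_R/∂q_R = 0: 321 - 8q_R - 2(q_X) = 0.
Xenon's profit: π_X = (463 - 2Q)q_X - (8q_X + (1/2)q_X²). Setting ∂π_X/∂q_X = 0: 455 - 5q_X - 2(q_R) = 0.
Best responses: q_R = (321 - 2q_X)/8, q_X = (455 - 2q_R)/5.
Substituting one into the other gives q_R = 695/36 and q_X = 1499/18.
Total output Q = 1231/12, so price P = 463 - 2·(1231/12) = 1547/6.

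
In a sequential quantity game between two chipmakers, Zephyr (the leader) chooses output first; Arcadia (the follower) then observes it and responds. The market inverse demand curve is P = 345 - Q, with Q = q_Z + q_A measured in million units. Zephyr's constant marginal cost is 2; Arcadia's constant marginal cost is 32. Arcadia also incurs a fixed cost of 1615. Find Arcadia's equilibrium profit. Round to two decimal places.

2385.56

Solve by backward induction. Given q_Z, the follower Arcadia maximises π_A = (345 - q_Z - q_A)q_A - 32q_A.
Follower FOC: 313 - q_Z - 2q_A = 0, so q_A(q_Z) = (313 - q_Z)/2.
The leader anticipates this reaction. Substituting into P = 345 - Q gives P = 377/2 - (1/2)q_Z, so π_Z = (377/2 - (1/2)q_Z)q_Z - 2q_Z.
The leader's first-order condition 373/2 - q_Z = 0 yields q_Z = 373/2.
Then q_A = (313 - 373/2)/2 = 253/4.
Price P = 345 - 999/4 = 381/4.
Arcadia's profit: (381/4 - 32)·(253/4) - 1615 = 2385.5625.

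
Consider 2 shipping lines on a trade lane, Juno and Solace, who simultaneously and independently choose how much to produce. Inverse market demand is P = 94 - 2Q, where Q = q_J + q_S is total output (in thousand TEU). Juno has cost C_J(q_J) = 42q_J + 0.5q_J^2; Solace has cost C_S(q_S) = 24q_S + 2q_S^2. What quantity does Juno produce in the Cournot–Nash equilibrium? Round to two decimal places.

7.67

Juno's profit: π_J = (94 - 2Q)q_J - (42q_J + (1/2)q_J²). Setting ∂π_J/∂q_J = 0: 52 - 5q_J - 2(q_S) = 0.
Solace's profit: π_S = (94 - 2Q)q_S - (24q_S + 2q_S²). Setting ∂π_S/∂q_S = 0: 70 - 8q_S - 2(q_J) = 0.
Best responses: q_J = (52 - 2q_S)/5, q_S = (70 - 2q_J)/8.
Substituting one into the other gives q_J = 23/3 and q_S = 41/6.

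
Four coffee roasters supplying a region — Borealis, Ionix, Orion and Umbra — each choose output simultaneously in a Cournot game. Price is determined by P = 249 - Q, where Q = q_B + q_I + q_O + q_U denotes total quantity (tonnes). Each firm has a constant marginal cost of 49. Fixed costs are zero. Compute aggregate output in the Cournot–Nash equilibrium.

160

A representative firm's profit is π_i = q_i(249 - Q) - 49q_i.
Setting ∂π_i/∂q_i = 0 with rivals' quantities fixed: 200 - 2q_i - Σ_{j≠i} q_j = 0.
By symmetry each firm produces the same amount; substituting Σ_{j≠i} q_j = 3q_i yields q_i = 200/5 = 40.
Total output Q = 40 + 40 + 40 + 40 = 160.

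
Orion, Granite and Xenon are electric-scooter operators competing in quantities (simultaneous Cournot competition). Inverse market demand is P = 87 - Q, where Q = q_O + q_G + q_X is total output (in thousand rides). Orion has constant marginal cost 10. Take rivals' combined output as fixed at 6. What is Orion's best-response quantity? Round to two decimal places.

With rivals' combined output fixed at 6, Orion's profit is π_O = (87 - 6 - q_O)q_O - (10q_O) = (81 - q_O)q_O - (10q_O).
∂π_O/∂q_O = 71 - 2q_O = 0, so q_O = 71/2.

35.50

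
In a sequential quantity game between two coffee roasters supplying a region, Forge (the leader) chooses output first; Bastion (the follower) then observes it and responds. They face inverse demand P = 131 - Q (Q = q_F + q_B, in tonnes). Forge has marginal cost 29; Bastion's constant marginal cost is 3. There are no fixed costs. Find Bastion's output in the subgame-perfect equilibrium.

45

The follower Bastion best-responds to any q_F: π_B = (131 - Q)q_B - 3q_B.
Follower FOC: 128 - q_F - 2q_B = 0, so q_B(q_F) = (128 - q_F)/2.
Forge substitutes q_B(q_F) into its own profit: π_F = q_F(131 - q_F - (128 - q_F)/2) - 29q_F = (67 - (1/2)q_F)q_F - 29q_F.
Maximising: ∂π_F/∂q_F = 38 - q_F = 0, giving q_F = 38.
Then q_B = (128 - 38)/2 = 45.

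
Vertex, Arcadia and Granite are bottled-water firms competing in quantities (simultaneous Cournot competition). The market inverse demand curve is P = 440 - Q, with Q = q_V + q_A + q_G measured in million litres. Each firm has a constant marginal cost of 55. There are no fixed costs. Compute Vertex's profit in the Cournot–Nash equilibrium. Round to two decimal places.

9264.06

A representative firm's profit is π_i = q_i(440 - Q) - 55q_i.
First-order condition (treating rivals' output as given): 385 - 2q_i - Σ_{j≠i} q_j = 0.
With identical firms every q_j equals q_i, so Σ_{j≠i} q_j = 2q_i and 385 = 4q_i, giving q_i = 385/4.
Price P = 440 - 1155/4 = 605/4.
Vertex's profit: (605/4 - 55)·(385/4) = 9264.0625.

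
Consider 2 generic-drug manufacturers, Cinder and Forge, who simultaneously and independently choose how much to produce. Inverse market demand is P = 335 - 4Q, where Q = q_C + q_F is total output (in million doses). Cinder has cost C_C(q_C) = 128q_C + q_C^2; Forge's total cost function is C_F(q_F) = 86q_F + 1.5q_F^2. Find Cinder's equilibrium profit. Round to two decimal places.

Cinder's profit: π_C = (335 - 4Q)q_C - (128q_C + q_C²). Setting ∂π_C/∂q_C = 0: 207 - 10q_C - 4(q_F) = 0.
Forge's profit: π_F = (335 - 4Q)q_F - (86q_F + (3/2)q_F²). Setting ∂π_F/∂q_F = 0: 249 - 11q_F - 4(q_C) = 0.
Rearranging gives the reaction functions q_C = (207 - 4q_F)/10 and q_F = (249 - 4q_C)/11.
Solving the pair: q_C = 1281/94, q_F = 831/47.
Price P = 335 - 4·31.3085 = 209.7660.
Cinder's profit: 209.7660·(1281/94) - 128·(1281/94) - (1281/94)² = 928.5655.

928.57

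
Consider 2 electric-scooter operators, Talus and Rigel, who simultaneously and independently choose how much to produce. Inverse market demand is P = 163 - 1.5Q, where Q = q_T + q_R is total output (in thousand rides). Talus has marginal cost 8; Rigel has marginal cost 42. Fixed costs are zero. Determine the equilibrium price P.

Talus's profit: π_T = (163 - 1.5Q)q_T - (8q_T). Setting ∂π_T/∂q_T = 0: 155 - 3q_T - (3/2)(q_R) = 0.
Rigel's profit: π_R = (163 - 1.5Q)q_R - (42q_R). Setting ∂π_R/∂q_R = 0: 121 - 3q_R - (3/2)(q_T) = 0.
So q_T = (155 - (3/2)q_R)/3 and q_R = (121 - (3/2)q_T)/3.
Solving the pair: q_T = 42, q_R = 58/3.
Total output Q = 184/3, so price P = 163 - (3/2)·(184/3) = 71.

71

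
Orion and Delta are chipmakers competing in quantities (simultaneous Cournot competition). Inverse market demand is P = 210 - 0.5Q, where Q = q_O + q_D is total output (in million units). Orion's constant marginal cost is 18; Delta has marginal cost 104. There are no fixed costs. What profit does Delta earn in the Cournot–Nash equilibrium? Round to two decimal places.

Orion's profit: π_O = (210 - 0.5Q)q_O - (18q_O). Setting ∂π_O/∂q_O = 0: 192 - q_O - (1/2)(q_D) = 0.
Delta's first-order condition: 106 - q_D - (1/2)(q_O) = 0.
Rearranging gives the reaction functions q_O = (192 - (1/2)q_D) and q_D = (106 - (1/2)q_O).
Solving the pair: q_O = 556/3, q_D = 40/3.
Price P = 210 - (1/2)·(596/3) = 332/3.
Delta's profit: (332/3 - 104)·(40/3) = 800/9.

88.89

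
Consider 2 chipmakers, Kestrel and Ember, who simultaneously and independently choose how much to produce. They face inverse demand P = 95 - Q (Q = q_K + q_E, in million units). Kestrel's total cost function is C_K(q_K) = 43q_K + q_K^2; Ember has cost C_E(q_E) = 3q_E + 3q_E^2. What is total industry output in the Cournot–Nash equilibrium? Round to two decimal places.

Kestrel's profit: π_K = (95 - Q)q_K - (43q_K + q_K²). Setting ∂π_K/∂q_K = 0: 52 - 4q_K - (q_E) = 0.
Ember's profit: π_E = (95 - Q)q_E - (3q_E + 3q_E²). Setting ∂π_E/∂q_E = 0: 92 - 8q_E - (q_K) = 0.
Best responses: q_K = (52 - q_E)/4, q_E = (92 - q_K)/8.
Substituting one into the other gives q_K = 324/31 and q_E = 316/31.
Total output Q = 324/31 + 316/31 = 640/31.

20.65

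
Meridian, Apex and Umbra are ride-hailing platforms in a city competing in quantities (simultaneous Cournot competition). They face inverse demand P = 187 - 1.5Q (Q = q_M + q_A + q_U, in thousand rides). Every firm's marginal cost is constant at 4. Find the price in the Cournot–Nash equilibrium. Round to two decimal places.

49.75

Each firm earns π_i = (187 - 1.5Q)q_i - 4q_i.
Setting ∂π_i/∂q_i = 0 with rivals' quantities fixed: 183 - 3q_i - (3/2)·Σ_{j≠i} q_j = 0.
With identical firms every q_j equals q_i, so Σ_{j≠i} q_j = 2q_i and 183 = 6q_i, giving q_i = 61/2.
Total output Q = 183/2, so price P = 187 - (3/2)·(183/2) = 199/4.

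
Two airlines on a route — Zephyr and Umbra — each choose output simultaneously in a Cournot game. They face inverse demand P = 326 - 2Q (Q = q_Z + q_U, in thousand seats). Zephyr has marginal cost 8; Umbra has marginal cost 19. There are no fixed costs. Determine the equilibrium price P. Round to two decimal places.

Zephyr's profit: π_Z = (326 - 2Q)q_Z - (8q_Z). Setting ∂π_Z/∂q_Z = 0: 318 - 4q_Z - 2(q_U) = 0.
Umbra's first-order condition: 307 - 4q_U - 2(q_Z) = 0.
Best responses: q_Z = (318 - 2q_U)/4, q_U = (307 - 2q_Z)/4.
Substituting one into the other gives q_Z = 329/6 and q_U = 148/3.
Total output Q = 625/6, so price P = 326 - 2·(625/6) = 353/3.

117.67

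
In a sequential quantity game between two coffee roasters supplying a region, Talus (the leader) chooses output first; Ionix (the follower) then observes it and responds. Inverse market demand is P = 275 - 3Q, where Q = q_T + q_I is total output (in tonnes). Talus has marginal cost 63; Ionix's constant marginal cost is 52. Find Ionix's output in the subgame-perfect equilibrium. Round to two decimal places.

The follower Ionix best-responds to any q_T: π_I = (275 - 3Q)q_I - 52q_I.
Follower FOC: 223 - 3q_T - 6q_I = 0, so q_I(q_T) = (223 - 3q_T)/6.
The leader anticipates this reaction. Substituting into P = 275 - 3Q gives P = 327/2 - (3/2)q_T, so π_T = (327/2 - (3/2)q_T)q_T - 63q_T.
Maximising: ∂π_T/∂q_T = 201/2 - 3q_T = 0, giving q_T = 67/2.
Then q_I = (223 - 3·(67/2))/6 = 245/12.

20.42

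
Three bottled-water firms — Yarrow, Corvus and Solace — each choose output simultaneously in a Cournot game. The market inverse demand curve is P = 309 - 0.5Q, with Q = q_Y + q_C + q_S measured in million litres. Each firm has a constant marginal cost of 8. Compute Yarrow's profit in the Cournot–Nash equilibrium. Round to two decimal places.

11325.13

Each firm earns π_i = (309 - 0.5Q)q_i - 8q_i.
Setting ∂π_i/∂q_i = 0 with rivals' quantities fixed: 301 - q_i - (1/2)·Σ_{j≠i} q_j = 0.
With identical firms every q_j equals q_i, so Σ_{j≠i} q_j = 2q_i and 301 = 2q_i, giving q_i = 301/2.
Price P = 309 - (1/2)·(903/2) = 333/4.
Yarrow's profit: (333/4 - 8)·(301/2) = 11325.1250.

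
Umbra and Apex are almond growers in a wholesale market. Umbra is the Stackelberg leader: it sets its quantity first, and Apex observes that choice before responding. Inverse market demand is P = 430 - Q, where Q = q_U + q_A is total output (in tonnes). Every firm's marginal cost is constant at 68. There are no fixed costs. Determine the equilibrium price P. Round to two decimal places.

158.50

Solve by backward induction. Given q_U, the follower Apex maximises π_A = (430 - q_U - q_A)q_A - 68q_A.
Setting the follower's marginal profit to zero, 362 - q_U - 2q_A = 0, i.e. q_A = (362 - q_U)/2.
Umbra substitutes q_A(q_U) into its own profit: π_U = q_U(430 - q_U - (362 - q_U)/2) - 68q_U = (249 - (1/2)q_U)q_U - 68q_U.
Maximising: ∂π_U/∂q_U = 181 - q_U = 0, giving q_U = 181.
Then q_A = (362 - 181)/2 = 181/2.
Total output Q = 543/2, so price P = 430 - 543/2 = 317/2.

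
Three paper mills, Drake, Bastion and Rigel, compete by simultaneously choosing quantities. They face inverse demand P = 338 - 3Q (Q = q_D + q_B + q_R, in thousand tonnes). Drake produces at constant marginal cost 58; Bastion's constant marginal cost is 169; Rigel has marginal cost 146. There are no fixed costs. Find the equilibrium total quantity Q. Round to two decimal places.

53.42

Drake's profit: π_D = (338 - 3Q)q_D - (58q_D). Setting ∂π_D/∂q_D = 0: 280 - 6q_D - 3(q_B + q_R) = 0.
Bastion's first-order condition: 169 - 6q_B - 3(q_D + q_R) = 0.
Rigel's profit: π_R = (338 - 3Q)q_R - (146q_R). Setting ∂π_R/∂q_R = 0: 192 - 6q_R - 3(q_D + q_B) = 0.
Summing all 3 equations gives 641 − 12Q = 0, hence Q = 641/12.
Back-substituting: q_D = (280 − 641/4)/3 = 479/12, q_B = (169 − 641/4)/3 = 35/12, q_R = (192 − 641/4)/3 = 127/12.
Total output Q = 479/12 + 35/12 + 127/12 = 641/12.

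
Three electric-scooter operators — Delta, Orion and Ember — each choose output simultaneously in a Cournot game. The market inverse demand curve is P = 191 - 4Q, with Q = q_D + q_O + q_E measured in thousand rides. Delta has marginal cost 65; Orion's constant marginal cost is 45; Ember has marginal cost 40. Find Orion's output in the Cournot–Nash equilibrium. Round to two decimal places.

Delta's profit: π_D = (191 - 4Q)q_D - (65q_D). Setting ∂π_D/∂q_D = 0: 126 - 8q_D - 4(q_O + q_E) = 0.
Orion's first-order condition: 146 - 8q_O - 4(q_D + q_E) = 0.
Ember's profit: π_E = (191 - 4Q)q_E - (40q_E). Setting ∂π_E/∂q_E = 0: 151 - 8q_E - 4(q_D + q_O) = 0.
Adding the 3 conditions: 423 − 8Q − 8Q = 0, i.e. Q = 423/16.
Back-substituting: q_D = (126 − 423/4)/4 = 81/16, q_O = (146 − 423/4)/4 = 161/16, q_E = (151 − 423/4)/4 = 181/16.

10.06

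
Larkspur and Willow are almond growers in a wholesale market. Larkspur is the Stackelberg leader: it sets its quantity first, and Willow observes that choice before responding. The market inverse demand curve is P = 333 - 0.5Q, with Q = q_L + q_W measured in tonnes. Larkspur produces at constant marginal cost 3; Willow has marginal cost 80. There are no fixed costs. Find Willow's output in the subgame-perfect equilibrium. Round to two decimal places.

Solve by backward induction. Given q_L, the follower Willow maximises π_W = (333 - (1/2)q_L - (1/2)q_W)q_W - 80q_W.
Setting the follower's marginal profit to zero, 253 - (1/2)q_L - q_W = 0, i.e. q_W = (253 - (1/2)q_L).
The leader anticipates this reaction. Substituting into P = 333 - 0.5Q gives P = 413/2 - (1/4)q_L, so π_L = (413/2 - (1/4)q_L)q_L - 3q_L.
Leader FOC: 407/2 - (1/2)q_L = 0, so q_L = 407.
Then q_W = (253 - (1/2)·407) = 99/2.

49.50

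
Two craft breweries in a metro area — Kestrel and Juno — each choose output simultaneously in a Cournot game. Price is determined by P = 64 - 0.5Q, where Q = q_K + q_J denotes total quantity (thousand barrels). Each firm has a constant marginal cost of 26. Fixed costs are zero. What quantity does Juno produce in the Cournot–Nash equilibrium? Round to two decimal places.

A representative firm's profit is π_i = q_i(64 - 0.5Q) - 26q_i.
First-order condition (treating rivals' output as given): 38 - q_i - (1/2)q_j = 0.
With identical firms every q_j equals q_i, so q_j = q_i and 38 = (3/2)q_i, giving q_i = 76/3.

25.33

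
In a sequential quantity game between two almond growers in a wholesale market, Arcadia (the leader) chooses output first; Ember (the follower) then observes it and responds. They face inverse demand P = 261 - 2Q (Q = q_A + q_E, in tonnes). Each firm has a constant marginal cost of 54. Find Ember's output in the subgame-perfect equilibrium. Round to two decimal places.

25.88

The follower Ember best-responds to any q_A: π_E = (261 - 2Q)q_E - 54q_E.
∂π_E/∂q_E = 207 - 2q_A - 4q_E = 0 gives the reaction function q_E = (207 - 2q_A)/4.
The leader anticipates this reaction. Substituting into P = 261 - 2Q gives P = 315/2 - q_A, so π_A = (315/2 - q_A)q_A - 54q_A.
Leader FOC: 207/2 - 2q_A = 0, so q_A = 207/4.
Then q_E = (207 - 2·(207/4))/4 = 207/8.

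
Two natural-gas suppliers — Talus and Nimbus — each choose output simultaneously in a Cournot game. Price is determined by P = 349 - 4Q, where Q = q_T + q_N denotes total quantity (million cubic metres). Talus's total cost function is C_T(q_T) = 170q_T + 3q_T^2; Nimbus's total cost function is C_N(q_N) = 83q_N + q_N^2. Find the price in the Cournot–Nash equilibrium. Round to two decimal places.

Talus's profit: π_T = (349 - 4Q)q_T - (170q_T + 3q_T²). Setting ∂π_T/∂q_T = 0: 179 - 14q_T - 4(q_N) = 0.
Nimbus's profit: π_N = (349 - 4Q)q_N - (83q_N + q_N²). Setting ∂π_N/∂q_N = 0: 266 - 10q_N - 4(q_T) = 0.
So q_T = (179 - 4q_N)/14 and q_N = (266 - 4q_T)/10.
Substituting one into the other gives q_T = 363/62 and q_N = 752/31.
Total output Q = 1867/62, so price P = 349 - 4·(1867/62) = 228.5484.

228.55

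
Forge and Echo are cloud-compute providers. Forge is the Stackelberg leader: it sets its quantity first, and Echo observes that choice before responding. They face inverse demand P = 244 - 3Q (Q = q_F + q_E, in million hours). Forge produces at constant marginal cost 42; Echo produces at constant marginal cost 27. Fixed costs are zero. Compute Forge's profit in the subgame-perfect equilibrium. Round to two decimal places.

1457.04

Solve by backward induction. Given q_F, the follower Echo maximises π_E = (244 - 3q_F - 3q_E)q_E - 27q_E.
Setting the follower's marginal profit to zero, 217 - 3q_F - 6q_E = 0, i.e. q_E = (217 - 3q_F)/6.
Forge substitutes q_E(q_F) into its own profit: π_F = q_F(244 - 3q_F - (217 - 3q_F)/2) - 42q_F = (271/2 - (3/2)q_F)q_F - 42q_F.
Maximising: ∂π_F/∂q_F = 187/2 - 3q_F = 0, giving q_F = 187/6.
Then q_E = (217 - 3·(187/6))/6 = 247/12.
Price P = 244 - 3·(207/4) = 355/4.
Forge's profit: (355/4 - 42)·(187/6) = 1457.0417.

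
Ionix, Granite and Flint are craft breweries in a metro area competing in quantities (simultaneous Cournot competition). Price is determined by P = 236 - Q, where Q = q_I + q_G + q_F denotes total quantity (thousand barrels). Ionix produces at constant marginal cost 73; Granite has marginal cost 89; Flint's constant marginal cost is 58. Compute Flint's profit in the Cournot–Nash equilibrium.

3136

Ionix's profit: π_I = (236 - Q)q_I - (73q_I). Setting ∂π_I/∂q_I = 0: 163 - 2q_I - (q_G + q_F) = 0.
Granite's profit: π_G = (236 - Q)q_G - (89q_G). Setting ∂π_G/∂q_G = 0: 147 - 2q_G - (q_I + q_F) = 0.
Flint's first-order condition: 178 - 2q_F - (q_I + q_G) = 0.
Adding the 3 conditions: 488 − 2Q − 2Q = 0, i.e. Q = 122.
Back-substituting: q_I = (163 − 122) = 41, q_G = (147 − 122) = 25, q_F = (178 − 122) = 56.
Price P = 236 - 122 = 114.
Flint's profit: (114 - 58)·56 = 3136.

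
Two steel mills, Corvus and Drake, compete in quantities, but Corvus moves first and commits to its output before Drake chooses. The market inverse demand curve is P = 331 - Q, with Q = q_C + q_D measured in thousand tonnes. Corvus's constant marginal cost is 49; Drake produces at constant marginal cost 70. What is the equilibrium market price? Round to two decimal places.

Solve by backward induction. Given q_C, the follower Drake maximises π_D = (331 - q_C - q_D)q_D - 70q_D.
∂π_D/∂q_D = 261 - q_C - 2q_D = 0 gives the reaction function q_D = (261 - q_C)/2.
Corvus substitutes q_D(q_C) into its own profit: π_C = q_C(331 - q_C - (261 - q_C)/2) - 49q_C = (401/2 - (1/2)q_C)q_C - 49q_C.
Maximising: ∂π_C/∂q_C = 303/2 - q_C = 0, giving q_C = 303/2.
Then q_D = (261 - 303/2)/2 = 219/4.
Total output Q = 825/4, so price P = 331 - 825/4 = 499/4.

124.75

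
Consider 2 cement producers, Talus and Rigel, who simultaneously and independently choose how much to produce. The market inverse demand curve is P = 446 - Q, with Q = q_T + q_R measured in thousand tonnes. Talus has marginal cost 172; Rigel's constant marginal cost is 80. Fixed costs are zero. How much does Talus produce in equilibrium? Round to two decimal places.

60.67

Talus's profit: π_T = (446 - Q)q_T - (172q_T). Setting ∂π_T/∂q_T = 0: 274 - 2q_T - (q_R) = 0.
Rigel's first-order condition: 366 - 2q_R - (q_T) = 0.
Best responses: q_T = (274 - q_R)/2, q_R = (366 - q_T)/2.
Solving the pair: q_T = 182/3, q_R = 458/3.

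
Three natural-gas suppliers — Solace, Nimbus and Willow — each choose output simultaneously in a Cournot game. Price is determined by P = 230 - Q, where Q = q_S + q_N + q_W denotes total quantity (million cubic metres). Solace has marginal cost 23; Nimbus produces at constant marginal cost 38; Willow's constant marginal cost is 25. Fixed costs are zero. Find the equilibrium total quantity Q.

Solace's profit: π_S = (230 - Q)q_S - (23q_S). Setting ∂π_S/∂q_S = 0: 207 - 2q_S - (q_N + q_W) = 0.
Nimbus's first-order condition: 192 - 2q_N - (q_S + q_W) = 0.
Willow's profit: π_W = (230 - Q)q_W - (25q_W). Setting ∂π_W/∂q_W = 0: 205 - 2q_W - (q_S + q_N) = 0.
Summing all 3 equations gives 604 − 4Q = 0, hence Q = 151.
Back-substituting: q_S = (207 − 151) = 56, q_N = (192 − 151) = 41, q_W = (205 − 151) = 54.
Total output Q = 56 + 41 + 54 = 151.

151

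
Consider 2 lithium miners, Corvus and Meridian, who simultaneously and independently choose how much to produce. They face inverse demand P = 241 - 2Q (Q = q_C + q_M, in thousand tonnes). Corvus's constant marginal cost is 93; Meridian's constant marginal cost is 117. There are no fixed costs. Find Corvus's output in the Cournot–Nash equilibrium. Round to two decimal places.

28.67

Corvus's profit: π_C = (241 - 2Q)q_C - (93q_C). Setting ∂π_C/∂q_C = 0: 148 - 4q_C - 2(q_M) = 0.
Meridian's profit: π_M = (241 - 2Q)q_M - (117q_M). Setting ∂π_M/∂q_M = 0: 124 - 4q_M - 2(q_C) = 0.
Rearranging gives the reaction functions q_C = (148 - 2q_M)/4 and q_M = (124 - 2q_C)/4.
Solving the pair: q_C = 86/3, q_M = 50/3.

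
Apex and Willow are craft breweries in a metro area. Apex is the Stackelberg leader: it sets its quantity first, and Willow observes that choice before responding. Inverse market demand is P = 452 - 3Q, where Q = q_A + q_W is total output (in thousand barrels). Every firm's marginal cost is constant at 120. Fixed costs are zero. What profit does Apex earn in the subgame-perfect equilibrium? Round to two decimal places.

4592.67

The follower Willow best-responds to any q_A: π_W = (452 - 3Q)q_W - 120q_W.
Setting the follower's marginal profit to zero, 332 - 3q_A - 6q_W = 0, i.e. q_W = (332 - 3q_A)/6.
The leader anticipates this reaction. Substituting into P = 452 - 3Q gives P = 286 - (3/2)q_A, so π_A = (286 - (3/2)q_A)q_A - 120q_A.
The leader's first-order condition 166 - 3q_A = 0 yields q_A = 166/3.
Then q_W = (332 - 3·(166/3))/6 = 83/3.
Price P = 452 - 3·83 = 203.
Apex's profit: (203 - 120)·(166/3) = 4592.6667.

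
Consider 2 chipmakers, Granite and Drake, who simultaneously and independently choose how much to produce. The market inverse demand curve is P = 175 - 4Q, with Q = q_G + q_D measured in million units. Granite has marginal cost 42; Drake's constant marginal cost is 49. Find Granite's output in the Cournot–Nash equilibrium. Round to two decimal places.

Granite's profit: π_G = (175 - 4Q)q_G - (42q_G). Setting ∂π_G/∂q_G = 0: 133 - 8q_G - 4(q_D) = 0.
Drake's profit: π_D = (175 - 4Q)q_D - (49q_D). Setting ∂π_D/∂q_D = 0: 126 - 8q_D - 4(q_G) = 0.
Best responses: q_G = (133 - 4q_D)/8, q_D = (126 - 4q_G)/8.
Solving the pair: q_G = 35/3, q_D = 119/12.

11.67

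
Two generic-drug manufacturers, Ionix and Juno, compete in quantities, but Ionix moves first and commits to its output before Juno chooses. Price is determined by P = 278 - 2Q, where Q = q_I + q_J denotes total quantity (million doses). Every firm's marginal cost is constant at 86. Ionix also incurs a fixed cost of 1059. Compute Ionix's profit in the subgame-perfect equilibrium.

1245

Solve by backward induction. Given q_I, the follower Juno maximises π_J = (278 - 2q_I - 2q_J)q_J - 86q_J.
Setting the follower's marginal profit to zero, 192 - 2q_I - 4q_J = 0, i.e. q_J = (192 - 2q_I)/4.
Ionix substitutes q_J(q_I) into its own profit: π_I = q_I(278 - 2q_I - (192 - 2q_I)/2) - 86q_I = (182 - q_I)q_I - 86q_I.
The leader's first-order condition 96 - 2q_I = 0 yields q_I = 48.
Then q_J = (192 - 2·48)/4 = 24.
Price P = 278 - 2·72 = 134.
Ionix's profit: (134 - 86)·48 - 1059 = 1245.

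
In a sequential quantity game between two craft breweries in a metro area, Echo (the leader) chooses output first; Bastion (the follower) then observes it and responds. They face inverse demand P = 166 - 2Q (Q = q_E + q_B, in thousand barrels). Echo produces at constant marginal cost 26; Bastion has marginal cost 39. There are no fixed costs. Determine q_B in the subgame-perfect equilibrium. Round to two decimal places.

The follower Bastion best-responds to any q_E: π_B = (166 - 2Q)q_B - 39q_B.
Setting the follower's marginal profit to zero, 127 - 2q_E - 4q_B = 0, i.e. q_B = (127 - 2q_E)/4.
The leader anticipates this reaction. Substituting into P = 166 - 2Q gives P = 205/2 - q_E, so π_E = (205/2 - q_E)q_E - 26q_E.
The leader's first-order condition 153/2 - 2q_E = 0 yields q_E = 153/4.
Then q_B = (127 - 2·(153/4))/4 = 101/8.

12.63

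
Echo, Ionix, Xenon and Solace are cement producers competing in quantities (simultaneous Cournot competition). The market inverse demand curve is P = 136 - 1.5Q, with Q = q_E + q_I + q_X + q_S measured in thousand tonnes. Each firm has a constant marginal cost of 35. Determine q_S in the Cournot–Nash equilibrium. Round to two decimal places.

13.47

A representative firm's profit is π_i = q_i(136 - 1.5Q) - 35q_i.
Setting ∂π_i/∂q_i = 0 with rivals' quantities fixed: 101 - 3q_i - (3/2)·Σ_{j≠i} q_j = 0.
By symmetry each firm produces the same amount; substituting Σ_{j≠i} q_j = 3q_i yields q_i = 101/(15/2) = 202/15.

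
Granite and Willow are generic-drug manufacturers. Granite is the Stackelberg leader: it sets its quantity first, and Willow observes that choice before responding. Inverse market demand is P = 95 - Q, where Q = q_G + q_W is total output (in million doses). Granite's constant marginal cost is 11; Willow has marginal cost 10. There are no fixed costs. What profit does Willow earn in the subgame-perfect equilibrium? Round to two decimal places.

Solve by backward induction. Given q_G, the follower Willow maximises π_W = (95 - q_G - q_W)q_W - 10q_W.
Setting the follower's marginal profit to zero, 85 - q_G - 2q_W = 0, i.e. q_W = (85 - q_G)/2.
Granite substitutes q_W(q_G) into its own profit: π_G = q_G(95 - q_G - (85 - q_G)/2) - 11q_G = (105/2 - (1/2)q_G)q_G - 11q_G.
Maximising: ∂π_G/∂q_G = 83/2 - q_G = 0, giving q_G = 83/2.
Then q_W = (85 - 83/2)/2 = 87/4.
Price P = 95 - 253/4 = 127/4.
Willow's profit: (127/4 - 10)·(87/4) = 473.0625.

473.06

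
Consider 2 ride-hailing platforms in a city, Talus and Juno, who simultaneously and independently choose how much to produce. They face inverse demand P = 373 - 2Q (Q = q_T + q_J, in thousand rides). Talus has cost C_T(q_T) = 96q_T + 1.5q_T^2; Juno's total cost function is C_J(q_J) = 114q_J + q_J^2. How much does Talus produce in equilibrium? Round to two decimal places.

Talus's profit: π_T = (373 - 2Q)q_T - (96q_T + (3/2)q_T²). Setting ∂π_T/∂q_T = 0: 277 - 7q_T - 2(q_J) = 0.
Juno's profit: π_J = (373 - 2Q)q_J - (114q_J + q_J²). Setting ∂π_J/∂q_J = 0: 259 - 6q_J - 2(q_T) = 0.
Rearranging gives the reaction functions q_T = (277 - 2q_J)/7 and q_J = (259 - 2q_T)/6.
Substituting one into the other gives q_T = 572/19 and q_J = 1259/38.

30.11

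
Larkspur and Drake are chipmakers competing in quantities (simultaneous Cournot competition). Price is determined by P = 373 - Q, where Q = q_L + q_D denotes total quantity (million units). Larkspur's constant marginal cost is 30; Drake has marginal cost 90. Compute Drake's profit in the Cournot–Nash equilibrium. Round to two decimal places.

Larkspur's profit: π_L = (373 - Q)q_L - (30q_L). Setting ∂π_L/∂q_L = 0: 343 - 2q_L - (q_D) = 0.
Drake's profit: π_D = (373 - Q)q_D - (90q_D). Setting ∂π_D/∂q_D = 0: 283 - 2q_D - (q_L) = 0.
Rearranging gives the reaction functions q_L = (343 - q_D)/2 and q_D = (283 - q_L)/2.
Substituting one into the other gives q_L = 403/3 and q_D = 223/3.
Price P = 373 - 626/3 = 493/3.
Drake's profit: (493/3 - 90)·(223/3) = 5525.4444.

5525.44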